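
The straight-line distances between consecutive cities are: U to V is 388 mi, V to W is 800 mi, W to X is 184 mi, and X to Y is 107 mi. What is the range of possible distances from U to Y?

The maximum is all hops collinear in one direction: 388 + 800 + 184 + 107 = 1479.
The longest hop is 800; the others sum to 679. Folding the others back against it leaves at least 800 − 679 = 121.

121 ≤ UY ≤ 1479 mi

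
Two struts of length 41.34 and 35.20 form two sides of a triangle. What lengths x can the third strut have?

By the triangle inequality, x must be less than 41.34 + 35.20 = 76.54 and greater than |41.34 − 35.20| = 6.14.

6.14 < x < 76.54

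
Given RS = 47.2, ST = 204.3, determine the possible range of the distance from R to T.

157.1 ≤ RT ≤ 251.5

By the triangle inequality, |47.2 − 204.3| ≤ RT ≤ 47.2 + 204.3.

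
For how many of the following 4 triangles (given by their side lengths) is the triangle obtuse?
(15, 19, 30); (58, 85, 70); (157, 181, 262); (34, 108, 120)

3

(15,19,30): 15²+19² = 586 < 900 = 30² → obtuse
(58,85,70): 58²+70² = 8264 > 7225 = 85² → acute
(157,181,262): 157²+181² = 57410 < 68644 = 262² → obtuse
(34,108,120): 34²+108² = 12820 < 14400 = 120² → obtuse
3 of the 4 are obtuse.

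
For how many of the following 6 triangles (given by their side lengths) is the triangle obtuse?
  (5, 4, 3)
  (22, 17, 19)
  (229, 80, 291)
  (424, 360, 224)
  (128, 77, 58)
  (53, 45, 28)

(5,4,3): 3²+4² = 25 = 5² → right
(22,17,19): 17²+19² = 650 > 484 = 22² → acute
(229,80,291): 80²+229² = 58841 < 84681 = 291² → obtuse
(424,360,224): 224²+360² = 179776 = 424² → right
(128,77,58): 58²+77² = 9293 < 16384 = 128² → obtuse
(53,45,28): 28²+45² = 2809 = 53² → right
2 of the 6 are obtuse.

2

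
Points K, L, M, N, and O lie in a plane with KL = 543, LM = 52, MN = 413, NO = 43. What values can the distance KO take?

35 ≤ KO ≤ 1051

The maximum is all hops collinear in one direction: 543 + 52 + 413 + 43 = 1051.
The longest hop is 543; the others sum to 508. Folding the others back against it leaves at least 543 − 508 = 35.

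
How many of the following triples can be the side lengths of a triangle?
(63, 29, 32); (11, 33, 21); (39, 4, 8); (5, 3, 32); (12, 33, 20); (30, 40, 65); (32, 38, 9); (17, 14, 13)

3

(29,32,63): 29+32 ≤ 63 → not valid
(11,21,33): 11+21 ≤ 33 → not valid
(4,8,39): 4+8 ≤ 39 → not valid
(3,5,32): 3+5 ≤ 32 → not valid
(12,20,33): 12+20 ≤ 33 → not valid
(30,40,65): 30+40 > 65 → valid
(9,32,38): 9+32 > 38 → valid
(13,14,17): 13+14 > 17 → valid
3 of the 8 triples form a triangle.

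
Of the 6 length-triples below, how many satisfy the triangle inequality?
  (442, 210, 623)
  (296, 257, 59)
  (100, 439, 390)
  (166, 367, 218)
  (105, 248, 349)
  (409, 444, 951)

(210,442,623): 210+442 > 623 → valid
(59,257,296): 59+257 > 296 → valid
(100,390,439): 100+390 > 439 → valid
(166,218,367): 166+218 > 367 → valid
(105,248,349): 105+248 > 349 → valid
(409,444,951): 409+444 ≤ 951 → not valid
5 of the 6 triples form a triangle.

5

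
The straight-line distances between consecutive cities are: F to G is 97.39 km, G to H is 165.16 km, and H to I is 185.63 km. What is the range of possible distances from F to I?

0 ≤ FI ≤ 448.18 km

The maximum is all hops collinear in one direction: 97.39 + 165.16 + 185.63 = 448.18.
The longest hop is 185.63; the others sum to 262.55. Since 185.63 ≤ 262.55, the path can fold back on itself completely, so the minimum distance is 0.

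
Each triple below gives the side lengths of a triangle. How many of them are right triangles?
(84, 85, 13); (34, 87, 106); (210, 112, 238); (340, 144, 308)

(84,85,13): 13²+84² = 7225 = 85² → right
(34,87,106): 34²+87² = 8725 < 11236 = 106² → obtuse
(210,112,238): 112²+210² = 56644 = 238² → right
(340,144,308): 144²+308² = 115600 = 340² → right
3 of the 4 are right.

3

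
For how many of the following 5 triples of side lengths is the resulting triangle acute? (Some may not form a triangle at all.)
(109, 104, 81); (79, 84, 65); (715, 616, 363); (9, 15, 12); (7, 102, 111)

(109,104,81): 81²+104² = 17377 > 11881 = 109² → acute
(79,84,65): 65²+79² = 10466 > 7056 = 84² → acute
(715,616,363): 363²+616² = 511225 = 715² → right
(9,15,12): 9²+12² = 225 = 15² → right
(7,102,111): 7+102 ≤ 111, not a triangle
2 of the 5 are acute.

2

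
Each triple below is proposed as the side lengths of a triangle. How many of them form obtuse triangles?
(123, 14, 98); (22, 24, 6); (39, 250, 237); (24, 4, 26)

(123,14,98): 14+98 ≤ 123, not a triangle
(22,24,6): 6²+22² = 520 < 576 = 24² → obtuse
(39,250,237): 39²+237² = 57690 < 62500 = 250² → obtuse
(24,4,26): 4²+24² = 592 < 676 = 26² → obtuse
3 of the 4 are obtuse.

3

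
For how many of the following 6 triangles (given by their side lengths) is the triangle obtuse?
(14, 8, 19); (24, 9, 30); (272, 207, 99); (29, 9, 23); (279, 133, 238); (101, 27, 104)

(14,8,19): 8²+14² = 260 < 361 = 19² → obtuse
(24,9,30): 9²+24² = 657 < 900 = 30² → obtuse
(272,207,99): 99²+207² = 52650 < 73984 = 272² → obtuse
(29,9,23): 9²+23² = 610 < 841 = 29² → obtuse
(279,133,238): 133²+238² = 74333 < 77841 = 279² → obtuse
(101,27,104): 27²+101² = 10930 > 10816 = 104² → acute
5 of the 6 are obtuse.

5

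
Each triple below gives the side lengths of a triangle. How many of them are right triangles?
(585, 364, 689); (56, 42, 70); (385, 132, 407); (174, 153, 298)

3

(585,364,689): 364²+585² = 474721 = 689² → right
(56,42,70): 42²+56² = 4900 = 70² → right
(385,132,407): 132²+385² = 165649 = 407² → right
(174,153,298): 153²+174² = 53685 < 88804 = 298² → obtuse
3 of the 4 are right.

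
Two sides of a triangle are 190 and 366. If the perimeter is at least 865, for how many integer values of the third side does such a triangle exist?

247

Triangle inequality: 176 < x < 556. Perimeter ≥ 865 gives x ≥ 865 − 190 − 366 = 309.
So 309 ≤ x < 556; integers 309 through 555: 247 values.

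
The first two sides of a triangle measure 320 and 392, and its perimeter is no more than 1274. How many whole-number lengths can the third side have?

Triangle inequality: 72 < x < 712. Perimeter ≤ 1274 gives x ≤ 1274 − 320 − 392 = 562.
So 72 < x ≤ 562; integers 73 through 562: 490 values.

490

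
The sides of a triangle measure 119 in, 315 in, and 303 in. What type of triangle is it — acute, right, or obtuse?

Compare the square of the longest side to the sum of squares of the other two: 119² + 303² = 105970 > 99225 = 315².

acute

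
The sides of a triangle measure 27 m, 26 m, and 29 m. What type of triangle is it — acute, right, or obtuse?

acute

Compare the square of the longest side to the sum of squares of the other two: 26² + 27² = 1405 > 841 = 29².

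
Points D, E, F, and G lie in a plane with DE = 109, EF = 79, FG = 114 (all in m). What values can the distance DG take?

The maximum is all hops collinear in one direction: 109 + 79 + 114 = 302.
The longest hop is 114; the others sum to 188. Since 114 ≤ 188, the path can fold back on itself completely, so the minimum distance is 0.

0 ≤ DG ≤ 302 m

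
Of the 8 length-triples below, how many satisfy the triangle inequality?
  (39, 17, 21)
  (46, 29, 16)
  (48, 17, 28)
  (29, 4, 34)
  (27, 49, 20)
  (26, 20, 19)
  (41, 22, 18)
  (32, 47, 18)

2

(17,21,39): 17+21 ≤ 39 → not valid
(16,29,46): 16+29 ≤ 46 → not valid
(17,28,48): 17+28 ≤ 48 → not valid
(4,29,34): 4+29 ≤ 34 → not valid
(20,27,49): 20+27 ≤ 49 → not valid
(19,20,26): 19+20 > 26 → valid
(18,22,41): 18+22 ≤ 41 → not valid
(18,32,47): 18+32 > 47 → valid
2 of the 8 triples form a triangle.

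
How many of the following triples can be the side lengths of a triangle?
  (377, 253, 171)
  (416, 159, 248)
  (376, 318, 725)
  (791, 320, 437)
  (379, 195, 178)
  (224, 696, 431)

(171,253,377): 171+253 > 377 → valid
(159,248,416): 159+248 ≤ 416 → not valid
(318,376,725): 318+376 ≤ 725 → not valid
(320,437,791): 320+437 ≤ 791 → not valid
(178,195,379): 178+195 ≤ 379 → not valid
(224,431,696): 224+431 ≤ 696 → not valid
1 of the 6 triples forms a triangle.

1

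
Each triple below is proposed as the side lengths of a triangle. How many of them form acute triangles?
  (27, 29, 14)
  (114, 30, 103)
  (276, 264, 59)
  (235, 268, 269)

(27,29,14): 14²+27² = 925 > 841 = 29² → acute
(114,30,103): 30²+103² = 11509 < 12996 = 114² → obtuse
(276,264,59): 59²+264² = 73177 < 76176 = 276² → obtuse
(235,268,269): 235²+268² = 127049 > 72361 = 269² → acute
2 of the 4 are acute.

2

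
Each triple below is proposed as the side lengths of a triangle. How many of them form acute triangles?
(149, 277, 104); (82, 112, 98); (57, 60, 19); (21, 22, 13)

3

(149,277,104): 104+149 ≤ 277, not a triangle
(82,112,98): 82²+98² = 16328 > 12544 = 112² → acute
(57,60,19): 19²+57² = 3610 > 3600 = 60² → acute
(21,22,13): 13²+21² = 610 > 484 = 22² → acute
3 of the 4 are acute.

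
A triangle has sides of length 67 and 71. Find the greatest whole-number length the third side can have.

The third side must be strictly less than 67 + 71 = 138.
The largest integer below 138 is 137.

137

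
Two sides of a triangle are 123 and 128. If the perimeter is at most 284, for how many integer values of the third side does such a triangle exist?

28

Triangle inequality: 5 < x < 251. Perimeter ≤ 284 gives x ≤ 284 − 123 − 128 = 33.
So 5 < x ≤ 33; integers 6 through 33: 28 values.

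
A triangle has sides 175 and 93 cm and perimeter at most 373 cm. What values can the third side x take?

Triangle inequality alone gives 82 < x < 268.
The perimeter condition gives x ≤ 373 − 175 − 93 = 105.
Intersecting the two: 82 < x ≤ 105.

82 < x ≤ 105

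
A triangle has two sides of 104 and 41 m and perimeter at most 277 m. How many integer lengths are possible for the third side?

Triangle inequality: 63 < x < 145. Perimeter ≤ 277 gives x ≤ 277 − 104 − 41 = 132.
So 63 < x ≤ 132; integers 64 through 132: 69 values.

69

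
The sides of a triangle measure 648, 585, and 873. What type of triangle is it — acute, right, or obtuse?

Compare the square of the longest side to the sum of squares of the other two: 585² + 648² = 762129 = 873².

right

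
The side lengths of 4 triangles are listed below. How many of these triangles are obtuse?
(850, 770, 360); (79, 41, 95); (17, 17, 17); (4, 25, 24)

(850,770,360): 360²+770² = 722500 = 850² → right
(79,41,95): 41²+79² = 7922 < 9025 = 95² → obtuse
(17,17,17): 17²+17² = 578 > 289 = 17² → acute
(4,25,24): 4²+24² = 592 < 625 = 25² → obtuse
2 of the 4 are obtuse.

2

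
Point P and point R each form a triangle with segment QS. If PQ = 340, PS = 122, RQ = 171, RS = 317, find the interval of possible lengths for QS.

218 < QS < 462

From triangle PQS: |340 − 122| < QS < 340 + 122, i.e. 218 < QS < 462.
From triangle RQS: 146 < QS < 488.
Both must hold, so QS lies in the intersection.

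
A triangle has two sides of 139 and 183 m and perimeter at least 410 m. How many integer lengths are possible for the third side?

Triangle inequality: 44 < x < 322. Perimeter ≥ 410 gives x ≥ 410 − 139 − 183 = 88.
So 88 ≤ x < 322; integers 88 through 321: 234 values.

234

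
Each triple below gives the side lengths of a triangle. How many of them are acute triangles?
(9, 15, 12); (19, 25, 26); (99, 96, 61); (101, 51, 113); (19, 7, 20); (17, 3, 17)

5

(9,15,12): 9²+12² = 225 = 15² → right
(19,25,26): 19²+25² = 986 > 676 = 26² → acute
(99,96,61): 61²+96² = 12937 > 9801 = 99² → acute
(101,51,113): 51²+101² = 12802 > 12769 = 113² → acute
(19,7,20): 7²+19² = 410 > 400 = 20² → acute
(17,3,17): 3²+17² = 298 > 289 = 17² → acute
5 of the 6 are acute.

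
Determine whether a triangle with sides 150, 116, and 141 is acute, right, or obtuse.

Compare the square of the longest side to the sum of squares of the other two: 116² + 141² = 33337 > 22500 = 150².

acute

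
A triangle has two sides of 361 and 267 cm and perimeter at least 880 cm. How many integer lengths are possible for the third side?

376

Triangle inequality: 94 < x < 628. Perimeter ≥ 880 gives x ≥ 880 − 361 − 267 = 252.
So 252 ≤ x < 628; integers 252 through 627: 376 values.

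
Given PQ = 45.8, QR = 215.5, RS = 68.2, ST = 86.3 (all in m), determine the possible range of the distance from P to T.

The maximum is all hops collinear in one direction: 45.8 + 215.5 + 68.2 + 86.3 = 415.8.
The longest hop is 215.5; the others sum to 200.3. Folding the others back against it leaves at least 215.5 − 200.3 = 15.2.

15.2 ≤ PT ≤ 415.8 m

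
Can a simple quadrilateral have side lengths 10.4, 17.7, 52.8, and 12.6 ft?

For a quadrilateral, each side must be shorter than the sum of the others.
Here the longest side is 52.8, but the remaining 3 sides sum to only 40.7.

No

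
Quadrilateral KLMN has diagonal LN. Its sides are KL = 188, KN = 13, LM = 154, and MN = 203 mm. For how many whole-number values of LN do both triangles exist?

25

From triangle KLN: 175 < LN < 201.
From triangle MLN: 49 < LN < 357.
Intersection: 175 < LN < 201, so integers 176 through 200: 25 values.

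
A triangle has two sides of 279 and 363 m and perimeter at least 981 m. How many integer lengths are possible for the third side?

303

Triangle inequality: 84 < x < 642. Perimeter ≥ 981 gives x ≥ 981 − 279 − 363 = 339.
So 339 ≤ x < 642; integers 339 through 641: 303 values.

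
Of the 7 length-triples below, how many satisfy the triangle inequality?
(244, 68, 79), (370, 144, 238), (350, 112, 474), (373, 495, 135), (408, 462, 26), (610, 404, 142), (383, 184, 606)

2

(68,79,244): 68+79 ≤ 244 → not valid
(144,238,370): 144+238 > 370 → valid
(112,350,474): 112+350 ≤ 474 → not valid
(135,373,495): 135+373 > 495 → valid
(26,408,462): 26+408 ≤ 462 → not valid
(142,404,610): 142+404 ≤ 610 → not valid
(184,383,606): 184+383 ≤ 606 → not valid
2 of the 7 triples form a triangle.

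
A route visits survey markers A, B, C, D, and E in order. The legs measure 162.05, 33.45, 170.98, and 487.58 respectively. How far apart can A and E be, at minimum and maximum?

The maximum is all hops collinear in one direction: 162.05 + 33.45 + 170.98 + 487.58 = 854.06.
The longest hop is 487.58; the others sum to 366.48. Folding the others back against it leaves at least 487.58 − 366.48 = 121.10.

121.10 ≤ AE ≤ 854.06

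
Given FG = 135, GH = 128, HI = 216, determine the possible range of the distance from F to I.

0 ≤ FI ≤ 479

The maximum is all hops collinear in one direction: 135 + 128 + 216 = 479.
The longest hop is 216; the others sum to 263. Since 216 ≤ 263, the path can fold back on itself completely, so the minimum distance is 0.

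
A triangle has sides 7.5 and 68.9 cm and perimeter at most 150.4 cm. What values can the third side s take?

Triangle inequality alone gives 61.4 < s < 76.4.
The perimeter condition gives s ≤ 150.4 − 7.5 − 68.9 = 74.0.
Intersecting the two: 61.4 < s ≤ 74.0.

61.4 < s ≤ 74.0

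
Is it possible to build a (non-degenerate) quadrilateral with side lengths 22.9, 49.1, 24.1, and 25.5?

A quadrilateral exists iff every side is shorter than the sum of the others — equivalently, the longest side is less than the sum of the rest.
Longest side 49.1 < 72.5 (sum of the remaining 3), so yes.

Yes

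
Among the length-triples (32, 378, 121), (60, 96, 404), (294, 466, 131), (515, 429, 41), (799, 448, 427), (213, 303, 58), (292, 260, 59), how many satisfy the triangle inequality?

2

(32,121,378): 32+121 ≤ 378 → not valid
(60,96,404): 60+96 ≤ 404 → not valid
(131,294,466): 131+294 ≤ 466 → not valid
(41,429,515): 41+429 ≤ 515 → not valid
(427,448,799): 427+448 > 799 → valid
(58,213,303): 58+213 ≤ 303 → not valid
(59,260,292): 59+260 > 292 → valid
2 of the 7 triples form a triangle.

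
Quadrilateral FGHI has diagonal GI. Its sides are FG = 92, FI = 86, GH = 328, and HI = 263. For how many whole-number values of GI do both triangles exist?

112

From triangle FGI: 6 < GI < 178.
From triangle HGI: 65 < GI < 591.
Intersection: 65 < GI < 178, so integers 66 through 177: 112 values.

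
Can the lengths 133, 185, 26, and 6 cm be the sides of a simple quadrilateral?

No

For a quadrilateral, each side must be shorter than the sum of the others.
Here the longest side is 185, but the remaining 3 sides sum to only 165.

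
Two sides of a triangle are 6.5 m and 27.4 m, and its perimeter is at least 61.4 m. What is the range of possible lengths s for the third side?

27.5 ≤ s < 33.9 m

Triangle inequality alone gives 20.9 < s < 33.9.
The perimeter condition gives s ≥ 61.4 − 6.5 − 27.4 = 27.5.
Intersecting the two: 27.5 ≤ s < 33.9.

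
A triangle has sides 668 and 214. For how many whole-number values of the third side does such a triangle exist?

The third side lies in the open interval (454, 882).
Integers from 455 to 881 inclusive: 881 − 455 + 1 = 427.

427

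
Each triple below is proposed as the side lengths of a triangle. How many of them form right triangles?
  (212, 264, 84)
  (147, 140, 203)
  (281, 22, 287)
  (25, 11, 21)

(212,264,84): 84²+212² = 52000 < 69696 = 264² → obtuse
(147,140,203): 140²+147² = 41209 = 203² → right
(281,22,287): 22²+281² = 79445 < 82369 = 287² → obtuse
(25,11,21): 11²+21² = 562 < 625 = 25² → obtuse
1 of the 4 is right.

1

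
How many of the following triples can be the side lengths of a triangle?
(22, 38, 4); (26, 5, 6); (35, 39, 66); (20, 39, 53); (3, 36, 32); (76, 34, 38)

2

(4,22,38): 4+22 ≤ 38 → not valid
(5,6,26): 5+6 ≤ 26 → not valid
(35,39,66): 35+39 > 66 → valid
(20,39,53): 20+39 > 53 → valid
(3,32,36): 3+32 ≤ 36 → not valid
(34,38,76): 34+38 ≤ 76 → not valid
2 of the 6 triples form a triangle.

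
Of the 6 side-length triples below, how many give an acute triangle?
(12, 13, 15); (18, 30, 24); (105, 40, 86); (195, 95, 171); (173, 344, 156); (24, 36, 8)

(12,13,15): 12²+13² = 313 > 225 = 15² → acute
(18,30,24): 18²+24² = 900 = 30² → right
(105,40,86): 40²+86² = 8996 < 11025 = 105² → obtuse
(195,95,171): 95²+171² = 38266 > 38025 = 195² → acute
(173,344,156): 156+173 ≤ 344, not a triangle
(24,36,8): 8+24 ≤ 36, not a triangle
2 of the 6 are acute.

2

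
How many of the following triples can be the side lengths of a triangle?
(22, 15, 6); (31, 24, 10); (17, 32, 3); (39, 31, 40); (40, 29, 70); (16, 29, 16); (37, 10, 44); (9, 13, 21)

5

(6,15,22): 6+15 ≤ 22 → not valid
(10,24,31): 10+24 > 31 → valid
(3,17,32): 3+17 ≤ 32 → not valid
(31,39,40): 31+39 > 40 → valid
(29,40,70): 29+40 ≤ 70 → not valid
(16,16,29): 16+16 > 29 → valid
(10,37,44): 10+37 > 44 → valid
(9,13,21): 9+13 > 21 → valid
5 of the 8 triples form a triangle.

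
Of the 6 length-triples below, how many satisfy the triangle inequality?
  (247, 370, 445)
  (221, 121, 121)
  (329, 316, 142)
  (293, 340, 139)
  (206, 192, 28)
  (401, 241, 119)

(247,370,445): 247+370 > 445 → valid
(121,121,221): 121+121 > 221 → valid
(142,316,329): 142+316 > 329 → valid
(139,293,340): 139+293 > 340 → valid
(28,192,206): 28+192 > 206 → valid
(119,241,401): 119+241 ≤ 401 → not valid
5 of the 6 triples form a triangle.

5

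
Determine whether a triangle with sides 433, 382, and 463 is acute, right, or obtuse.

Compare the square of the longest side to the sum of squares of the other two: 382² + 433² = 333413 > 214369 = 463².

acute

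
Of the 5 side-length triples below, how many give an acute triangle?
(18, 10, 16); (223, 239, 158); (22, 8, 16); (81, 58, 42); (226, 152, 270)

3

(18,10,16): 10²+16² = 356 > 324 = 18² → acute
(223,239,158): 158²+223² = 74693 > 57121 = 239² → acute
(22,8,16): 8²+16² = 320 < 484 = 22² → obtuse
(81,58,42): 42²+58² = 5128 < 6561 = 81² → obtuse
(226,152,270): 152²+226² = 74180 > 72900 = 270² → acute
3 of the 5 are acute.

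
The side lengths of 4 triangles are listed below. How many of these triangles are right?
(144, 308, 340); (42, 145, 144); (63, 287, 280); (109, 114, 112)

(144,308,340): 144²+308² = 115600 = 340² → right
(42,145,144): 42²+144² = 22500 > 21025 = 145² → acute
(63,287,280): 63²+280² = 82369 = 287² → right
(109,114,112): 109²+112² = 24425 > 12996 = 114² → acute
2 of the 4 are right.

2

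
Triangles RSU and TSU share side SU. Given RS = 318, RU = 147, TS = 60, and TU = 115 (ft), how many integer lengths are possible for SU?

From triangle RSU: 171 < SU < 465.
From triangle TSU: 55 < SU < 175.
Intersection: 171 < SU < 175, so integers 172 through 174: 3 values.

3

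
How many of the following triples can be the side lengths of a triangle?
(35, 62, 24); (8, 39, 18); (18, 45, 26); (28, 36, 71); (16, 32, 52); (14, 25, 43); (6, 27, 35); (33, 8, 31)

(24,35,62): 24+35 ≤ 62 → not valid
(8,18,39): 8+18 ≤ 39 → not valid
(18,26,45): 18+26 ≤ 45 → not valid
(28,36,71): 28+36 ≤ 71 → not valid
(16,32,52): 16+32 ≤ 52 → not valid
(14,25,43): 14+25 ≤ 43 → not valid
(6,27,35): 6+27 ≤ 35 → not valid
(8,31,33): 8+31 > 33 → valid
1 of the 8 triples forms a triangle.

1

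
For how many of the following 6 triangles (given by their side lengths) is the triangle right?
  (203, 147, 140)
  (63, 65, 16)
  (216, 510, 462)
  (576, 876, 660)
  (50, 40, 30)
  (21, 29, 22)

5

(203,147,140): 140²+147² = 41209 = 203² → right
(63,65,16): 16²+63² = 4225 = 65² → right
(216,510,462): 216²+462² = 260100 = 510² → right
(576,876,660): 576²+660² = 767376 = 876² → right
(50,40,30): 30²+40² = 2500 = 50² → right
(21,29,22): 21²+22² = 925 > 841 = 29² → acute
5 of the 6 are right.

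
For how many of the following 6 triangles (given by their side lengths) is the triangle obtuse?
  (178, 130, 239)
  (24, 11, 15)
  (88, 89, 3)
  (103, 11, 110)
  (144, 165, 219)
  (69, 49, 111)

(178,130,239): 130²+178² = 48584 < 57121 = 239² → obtuse
(24,11,15): 11²+15² = 346 < 576 = 24² → obtuse
(88,89,3): 3²+88² = 7753 < 7921 = 89² → obtuse
(103,11,110): 11²+103² = 10730 < 12100 = 110² → obtuse
(144,165,219): 144²+165² = 47961 = 219² → right
(69,49,111): 49²+69² = 7162 < 12321 = 111² → obtuse
5 of the 6 are obtuse.

5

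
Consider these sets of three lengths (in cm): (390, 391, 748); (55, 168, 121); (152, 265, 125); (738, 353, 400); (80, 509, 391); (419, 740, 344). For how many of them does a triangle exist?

5

(390,391,748): 390+391 > 748 → valid
(55,121,168): 55+121 > 168 → valid
(125,152,265): 125+152 > 265 → valid
(353,400,738): 353+400 > 738 → valid
(80,391,509): 80+391 ≤ 509 → not valid
(344,419,740): 344+419 > 740 → valid
5 of the 6 triples form a triangle.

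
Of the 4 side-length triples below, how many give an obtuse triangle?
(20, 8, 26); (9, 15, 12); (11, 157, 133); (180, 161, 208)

(20,8,26): 8²+20² = 464 < 676 = 26² → obtuse
(9,15,12): 9²+12² = 225 = 15² → right
(11,157,133): 11+133 ≤ 157, not a triangle
(180,161,208): 161²+180² = 58321 > 43264 = 208² → acute
1 of the 4 is obtuse.

1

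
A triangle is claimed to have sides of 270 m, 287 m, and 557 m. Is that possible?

The two shorter sides sum to 557, exactly equal to the longest side 557.
That gives only a degenerate (flat) triangle — the inequality must be strict.

No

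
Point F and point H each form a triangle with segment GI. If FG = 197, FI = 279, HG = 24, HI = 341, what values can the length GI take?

From triangle FGI: |197 − 279| < GI < 197 + 279, i.e. 82 < GI < 476.
From triangle HGI: 317 < GI < 365.
Both must hold, so GI lies in the intersection.

317 < GI < 365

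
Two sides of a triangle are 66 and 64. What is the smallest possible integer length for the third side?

3

The third side must be strictly greater than |66 − 64| = 2.
The smallest integer above 2 is 3.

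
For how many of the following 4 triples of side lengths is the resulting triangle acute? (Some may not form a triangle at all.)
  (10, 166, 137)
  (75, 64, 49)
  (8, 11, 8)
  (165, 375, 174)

2

(10,166,137): 10+137 ≤ 166, not a triangle
(75,64,49): 49²+64² = 6497 > 5625 = 75² → acute
(8,11,8): 8²+8² = 128 > 121 = 11² → acute
(165,375,174): 165+174 ≤ 375, not a triangle
2 of the 4 are acute.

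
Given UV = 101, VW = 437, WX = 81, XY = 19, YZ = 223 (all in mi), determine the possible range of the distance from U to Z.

The maximum is all hops collinear in one direction: 101 + 437 + 81 + 19 + 223 = 861.
The longest hop is 437; the others sum to 424. Folding the others back against it leaves at least 437 − 424 = 13.

13 ≤ UZ ≤ 861 mi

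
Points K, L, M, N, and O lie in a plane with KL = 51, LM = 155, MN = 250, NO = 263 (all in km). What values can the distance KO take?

The maximum is all hops collinear in one direction: 51 + 155 + 250 + 263 = 719.
The longest hop is 263; the others sum to 456. Since 263 ≤ 456, the path can fold back on itself completely, so the minimum distance is 0.

0 ≤ KO ≤ 719 km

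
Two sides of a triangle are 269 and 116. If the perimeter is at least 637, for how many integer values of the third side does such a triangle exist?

133

Triangle inequality: 153 < x < 385. Perimeter ≥ 637 gives x ≥ 637 − 269 − 116 = 252.
So 252 ≤ x < 385; integers 252 through 384: 133 values.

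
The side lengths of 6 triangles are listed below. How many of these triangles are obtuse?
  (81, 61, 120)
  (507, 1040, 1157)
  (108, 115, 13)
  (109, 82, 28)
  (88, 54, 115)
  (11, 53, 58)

(81,61,120): 61²+81² = 10282 < 14400 = 120² → obtuse
(507,1040,1157): 507²+1040² = 1338649 = 1157² → right
(108,115,13): 13²+108² = 11833 < 13225 = 115² → obtuse
(109,82,28): 28²+82² = 7508 < 11881 = 109² → obtuse
(88,54,115): 54²+88² = 10660 < 13225 = 115² → obtuse
(11,53,58): 11²+53² = 2930 < 3364 = 58² → obtuse
5 of the 6 are obtuse.

5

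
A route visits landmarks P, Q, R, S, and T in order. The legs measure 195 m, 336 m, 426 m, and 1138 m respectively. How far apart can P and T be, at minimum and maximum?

181 ≤ PT ≤ 2095 m

The maximum is all hops collinear in one direction: 195 + 336 + 426 + 1138 = 2095.
The longest hop is 1138; the others sum to 957. Folding the others back against it leaves at least 1138 − 957 = 181.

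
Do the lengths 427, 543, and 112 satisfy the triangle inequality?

The longest side is 543, but the other two sum to only 539.
539 < 543, so the triangle inequality fails.

No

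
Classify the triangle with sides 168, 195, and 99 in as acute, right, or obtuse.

Compare the square of the longest side to the sum of squares of the other two: 99² + 168² = 38025 = 195².

right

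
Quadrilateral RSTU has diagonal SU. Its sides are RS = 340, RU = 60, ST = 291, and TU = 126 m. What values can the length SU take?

From triangle RSU: |340 − 60| < SU < 340 + 60, i.e. 280 < SU < 400.
From triangle TSU: 165 < SU < 417.
Both must hold, so SU lies in the intersection.

280 < SU < 400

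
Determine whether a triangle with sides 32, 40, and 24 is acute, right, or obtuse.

Compare the square of the longest side to the sum of squares of the other two: 24² + 32² = 1600 = 40².

right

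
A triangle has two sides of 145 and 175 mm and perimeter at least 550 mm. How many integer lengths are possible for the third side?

Triangle inequality: 30 < x < 320. Perimeter ≥ 550 gives x ≥ 550 − 145 − 175 = 230.
So 230 ≤ x < 320; integers 230 through 319: 90 values.

90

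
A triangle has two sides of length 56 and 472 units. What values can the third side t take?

416 < t < 528 (units)

By the triangle inequality, t must be less than 56 + 472 = 528 and greater than |56 − 472| = 416.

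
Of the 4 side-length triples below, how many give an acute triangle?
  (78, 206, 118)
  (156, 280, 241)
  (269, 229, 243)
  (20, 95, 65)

2

(78,206,118): 78+118 ≤ 206, not a triangle
(156,280,241): 156²+241² = 82417 > 78400 = 280² → acute
(269,229,243): 229²+243² = 111490 > 72361 = 269² → acute
(20,95,65): 20+65 ≤ 95, not a triangle
2 of the 4 are acute.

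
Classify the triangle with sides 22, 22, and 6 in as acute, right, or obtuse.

acute

Compare the square of the longest side to the sum of squares of the other two: 6² + 22² = 520 > 484 = 22².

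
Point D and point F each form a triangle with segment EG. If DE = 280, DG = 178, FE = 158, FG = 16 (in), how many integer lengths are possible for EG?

From triangle DEG: 102 < EG < 458.
From triangle FEG: 142 < EG < 174.
Intersection: 142 < EG < 174, so integers 143 through 173: 31 values.

31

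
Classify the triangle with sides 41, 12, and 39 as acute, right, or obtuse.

obtuse

Compare the square of the longest side to the sum of squares of the other two: 12² + 39² = 1665 < 1681 = 41².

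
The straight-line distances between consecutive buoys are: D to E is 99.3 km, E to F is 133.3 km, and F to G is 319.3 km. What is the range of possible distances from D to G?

86.7 ≤ DG ≤ 551.9 km

The maximum is all hops collinear in one direction: 99.3 + 133.3 + 319.3 = 551.9.
The longest hop is 319.3; the others sum to 232.6. Folding the others back against it leaves at least 319.3 − 232.6 = 86.7.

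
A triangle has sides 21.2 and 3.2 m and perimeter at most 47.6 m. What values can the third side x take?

18.0 < x ≤ 23.2

Triangle inequality alone gives 18.0 < x < 24.4.
The perimeter condition gives x ≤ 47.6 − 21.2 − 3.2 = 23.2.
Intersecting the two: 18.0 < x ≤ 23.2.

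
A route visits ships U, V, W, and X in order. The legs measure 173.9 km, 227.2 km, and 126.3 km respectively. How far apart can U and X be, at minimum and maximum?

The maximum is all hops collinear in one direction: 173.9 + 227.2 + 126.3 = 527.4.
The longest hop is 227.2; the others sum to 300.2. Since 227.2 ≤ 300.2, the path can fold back on itself completely, so the minimum distance is 0.

0 ≤ UX ≤ 527.4 km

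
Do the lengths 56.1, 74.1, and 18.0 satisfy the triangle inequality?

No

The two shorter sides sum to 74.1, exactly equal to the longest side 74.1.
That gives only a degenerate (flat) triangle — the inequality must be strict.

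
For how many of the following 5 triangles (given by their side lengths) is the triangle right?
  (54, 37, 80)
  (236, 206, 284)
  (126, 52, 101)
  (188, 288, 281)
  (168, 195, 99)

1

(54,37,80): 37²+54² = 4285 < 6400 = 80² → obtuse
(236,206,284): 206²+236² = 98132 > 80656 = 284² → acute
(126,52,101): 52²+101² = 12905 < 15876 = 126² → obtuse
(188,288,281): 188²+281² = 114305 > 82944 = 288² → acute
(168,195,99): 99²+168² = 38025 = 195² → right
1 of the 5 is right.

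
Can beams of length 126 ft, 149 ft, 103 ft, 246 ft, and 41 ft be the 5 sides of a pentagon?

A pentagon exists iff every side is shorter than the sum of the others — equivalently, the longest side is less than the sum of the rest.
Longest side 246 < 419 (sum of the remaining 4), so yes.

Yes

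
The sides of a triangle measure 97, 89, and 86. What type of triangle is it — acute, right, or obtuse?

Compare the square of the longest side to the sum of squares of the other two: 86² + 89² = 15317 > 9409 = 97².

acute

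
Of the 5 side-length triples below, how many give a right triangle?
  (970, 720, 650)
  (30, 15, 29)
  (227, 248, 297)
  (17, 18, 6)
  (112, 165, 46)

(970,720,650): 650²+720² = 940900 = 970² → right
(30,15,29): 15²+29² = 1066 > 900 = 30² → acute
(227,248,297): 227²+248² = 113033 > 88209 = 297² → acute
(17,18,6): 6²+17² = 325 > 324 = 18² → acute
(112,165,46): 46+112 ≤ 165, not a triangle
1 of the 5 is right.

1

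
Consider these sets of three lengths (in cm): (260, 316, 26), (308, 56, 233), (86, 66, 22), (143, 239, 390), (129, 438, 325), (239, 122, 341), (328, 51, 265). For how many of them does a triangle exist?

3

(26,260,316): 26+260 ≤ 316 → not valid
(56,233,308): 56+233 ≤ 308 → not valid
(22,66,86): 22+66 > 86 → valid
(143,239,390): 143+239 ≤ 390 → not valid
(129,325,438): 129+325 > 438 → valid
(122,239,341): 122+239 > 341 → valid
(51,265,328): 51+265 ≤ 328 → not valid
3 of the 7 triples form a triangle.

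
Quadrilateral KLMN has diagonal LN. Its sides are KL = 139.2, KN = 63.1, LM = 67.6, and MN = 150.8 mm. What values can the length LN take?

83.2 < LN < 202.3

From triangle KLN: |139.2 − 63.1| < LN < 139.2 + 63.1, i.e. 76.1 < LN < 202.3.
From triangle MLN: 83.2 < LN < 218.4.
Both must hold, so LN lies in the intersection.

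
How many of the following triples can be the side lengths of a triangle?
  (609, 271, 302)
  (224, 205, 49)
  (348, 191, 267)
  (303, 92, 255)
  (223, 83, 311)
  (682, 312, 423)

4

(271,302,609): 271+302 ≤ 609 → not valid
(49,205,224): 49+205 > 224 → valid
(191,267,348): 191+267 > 348 → valid
(92,255,303): 92+255 > 303 → valid
(83,223,311): 83+223 ≤ 311 → not valid
(312,423,682): 312+423 > 682 → valid
4 of the 6 triples form a triangle.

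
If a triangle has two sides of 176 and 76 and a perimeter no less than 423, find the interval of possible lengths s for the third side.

171 ≤ s < 252

Triangle inequality alone gives 100 < s < 252.
The perimeter condition gives s ≥ 423 − 176 − 76 = 171.
Intersecting the two: 171 ≤ s < 252.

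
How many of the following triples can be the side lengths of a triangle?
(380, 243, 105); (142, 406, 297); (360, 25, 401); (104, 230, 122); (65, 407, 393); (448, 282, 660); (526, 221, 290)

(105,243,380): 105+243 ≤ 380 → not valid
(142,297,406): 142+297 > 406 → valid
(25,360,401): 25+360 ≤ 401 → not valid
(104,122,230): 104+122 ≤ 230 → not valid
(65,393,407): 65+393 > 407 → valid
(282,448,660): 282+448 > 660 → valid
(221,290,526): 221+290 ≤ 526 → not valid
3 of the 7 triples form a triangle.

3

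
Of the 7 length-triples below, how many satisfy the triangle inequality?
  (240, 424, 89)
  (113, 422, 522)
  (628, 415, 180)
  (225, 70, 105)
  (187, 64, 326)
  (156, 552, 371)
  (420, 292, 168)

2

(89,240,424): 89+240 ≤ 424 → not valid
(113,422,522): 113+422 > 522 → valid
(180,415,628): 180+415 ≤ 628 → not valid
(70,105,225): 70+105 ≤ 225 → not valid
(64,187,326): 64+187 ≤ 326 → not valid
(156,371,552): 156+371 ≤ 552 → not valid
(168,292,420): 168+292 > 420 → valid
2 of the 7 triples form a triangle.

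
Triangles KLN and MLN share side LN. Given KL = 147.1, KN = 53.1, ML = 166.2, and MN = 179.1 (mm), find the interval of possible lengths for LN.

From triangle KLN: |147.1 − 53.1| < LN < 147.1 + 53.1, i.e. 94.0 < LN < 200.2.
From triangle MLN: 12.9 < LN < 345.3.
Both must hold, so LN lies in the intersection.

94.0 < LN < 200.2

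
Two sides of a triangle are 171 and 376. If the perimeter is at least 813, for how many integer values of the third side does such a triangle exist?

281

Triangle inequality: 205 < x < 547. Perimeter ≥ 813 gives x ≥ 813 − 171 − 376 = 266.
So 266 ≤ x < 547; integers 266 through 546: 281 values.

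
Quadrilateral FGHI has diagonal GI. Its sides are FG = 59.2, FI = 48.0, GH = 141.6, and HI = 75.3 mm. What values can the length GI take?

66.3 < GI < 107.2

From triangle FGI: |59.2 − 48.0| < GI < 59.2 + 48.0, i.e. 11.2 < GI < 107.2.
From triangle HGI: 66.3 < GI < 216.9.
Both must hold, so GI lies in the intersection.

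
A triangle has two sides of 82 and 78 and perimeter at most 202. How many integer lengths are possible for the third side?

38

Triangle inequality: 4 < x < 160. Perimeter ≤ 202 gives x ≤ 202 − 82 − 78 = 42.
So 4 < x ≤ 42; integers 5 through 42: 38 values.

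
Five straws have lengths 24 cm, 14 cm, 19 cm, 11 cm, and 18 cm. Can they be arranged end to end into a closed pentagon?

A pentagon exists iff every side is shorter than the sum of the others — equivalently, the longest side is less than the sum of the rest.
Longest side 24 < 62 (sum of the remaining 4), so yes.

Yes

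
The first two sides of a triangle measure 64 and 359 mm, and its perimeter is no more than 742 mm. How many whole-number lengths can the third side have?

Triangle inequality: 295 < x < 423. Perimeter ≤ 742 gives x ≤ 742 − 64 − 359 = 319.
So 295 < x ≤ 319; integers 296 through 319: 24 values.

24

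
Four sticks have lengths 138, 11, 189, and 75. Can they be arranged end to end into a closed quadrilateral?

Yes

A quadrilateral exists iff every side is shorter than the sum of the others — equivalently, the longest side is less than the sum of the rest.
Longest side 189 < 224 (sum of the remaining 3), so yes.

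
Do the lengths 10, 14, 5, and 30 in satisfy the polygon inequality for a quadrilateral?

No

For a quadrilateral, each side must be shorter than the sum of the others.
Here the longest side is 30, but the remaining 3 sides sum to only 29.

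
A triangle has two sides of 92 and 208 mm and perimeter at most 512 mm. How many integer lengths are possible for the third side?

Triangle inequality: 116 < x < 300. Perimeter ≤ 512 gives x ≤ 512 − 92 − 208 = 212.
So 116 < x ≤ 212; integers 117 through 212: 96 values.

96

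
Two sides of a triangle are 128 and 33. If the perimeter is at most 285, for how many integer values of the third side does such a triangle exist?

Triangle inequality: 95 < x < 161. Perimeter ≤ 285 gives x ≤ 285 − 128 − 33 = 124.
So 95 < x ≤ 124; integers 96 through 124: 29 values.

29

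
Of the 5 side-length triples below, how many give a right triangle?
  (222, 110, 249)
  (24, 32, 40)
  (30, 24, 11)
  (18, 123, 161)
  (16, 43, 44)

(222,110,249): 110²+222² = 61384 < 62001 = 249² → obtuse
(24,32,40): 24²+32² = 1600 = 40² → right
(30,24,11): 11²+24² = 697 < 900 = 30² → obtuse
(18,123,161): 18+123 ≤ 161, not a triangle
(16,43,44): 16²+43² = 2105 > 1936 = 44² → acute
1 of the 5 is right.

1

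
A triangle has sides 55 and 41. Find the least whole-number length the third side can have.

15

The third side must be strictly greater than |55 − 41| = 14.
The smallest integer above 14 is 15.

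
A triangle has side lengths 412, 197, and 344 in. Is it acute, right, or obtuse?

obtuse

Compare the square of the longest side to the sum of squares of the other two: 197² + 344² = 157145 < 169744 = 412².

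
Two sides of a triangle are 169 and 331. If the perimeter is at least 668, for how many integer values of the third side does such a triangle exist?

332

Triangle inequality: 162 < x < 500. Perimeter ≥ 668 gives x ≥ 668 − 169 − 331 = 168.
So 168 ≤ x < 500; integers 168 through 499: 332 values.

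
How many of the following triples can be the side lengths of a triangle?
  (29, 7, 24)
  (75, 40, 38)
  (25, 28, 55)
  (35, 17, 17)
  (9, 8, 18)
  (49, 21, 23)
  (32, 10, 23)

3

(7,24,29): 7+24 > 29 → valid
(38,40,75): 38+40 > 75 → valid
(25,28,55): 25+28 ≤ 55 → not valid
(17,17,35): 17+17 ≤ 35 → not valid
(8,9,18): 8+9 ≤ 18 → not valid
(21,23,49): 21+23 ≤ 49 → not valid
(10,23,32): 10+23 > 32 → valid
3 of the 7 triples form a triangle.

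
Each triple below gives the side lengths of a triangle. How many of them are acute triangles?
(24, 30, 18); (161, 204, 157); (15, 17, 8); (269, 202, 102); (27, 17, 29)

(24,30,18): 18²+24² = 900 = 30² → right
(161,204,157): 157²+161² = 50570 > 41616 = 204² → acute
(15,17,8): 8²+15² = 289 = 17² → right
(269,202,102): 102²+202² = 51208 < 72361 = 269² → obtuse
(27,17,29): 17²+27² = 1018 > 841 = 29² → acute
2 of the 5 are acute.

2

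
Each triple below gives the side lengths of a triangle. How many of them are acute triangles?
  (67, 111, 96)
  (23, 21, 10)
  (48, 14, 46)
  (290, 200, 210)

3

(67,111,96): 67²+96² = 13705 > 12321 = 111² → acute
(23,21,10): 10²+21² = 541 > 529 = 23² → acute
(48,14,46): 14²+46² = 2312 > 2304 = 48² → acute
(290,200,210): 200²+210² = 84100 = 290² → right
3 of the 4 are acute.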